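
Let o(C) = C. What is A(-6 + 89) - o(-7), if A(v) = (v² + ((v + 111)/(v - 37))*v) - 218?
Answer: 161645/23 ≈ 7028.0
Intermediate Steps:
A(v) = -218 + v² + v*(111 + v)/(-37 + v) (A(v) = (v² + ((111 + v)/(-37 + v))*v) - 218 = (v² + v*(111 + v)/(-37 + v)) - 218 = -218 + v² + v*(111 + v)/(-37 + v))
A(-6 + 89) - o(-7) = (8066 + (-6 + 89)³ - 107*(-6 + 89) - 36*(-6 + 89)²)/(-37 + (-6 + 89)) - 1*(-7) = (8066 + 83³ - 107*83 - 36*83²)/(-37 + 83) + 7 = (8066 + 571787 - 8881 - 36*6889)/46 + 7 = (8066 + 571787 - 8881 - 248004)/46 + 7 = (1/46)*322968 + 7 = 161484/23 + 7 = 161645/23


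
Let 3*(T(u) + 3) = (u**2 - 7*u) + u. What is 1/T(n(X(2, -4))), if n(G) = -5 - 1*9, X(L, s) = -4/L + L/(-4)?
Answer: 3/271 ≈ 0.011070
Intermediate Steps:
X(L, s) = -4/L - L/4 (X(L, s) = -4/L + L*(-1/4) = -4/L - L/4)
n(G) = -14 (n(G) = -5 - 9 = -14)
T(u) = -3 - 2*u + u**2/3 (T(u) = -3 + ((u**2 - 7*u) + u)/3 = -3 + (u**2 - 6*u)/3 = -3 + (-2*u + u**2/3) = -3 - 2*u + u**2/3)
1/T(n(X(2, -4))) = 1/(-3 - 2*(-14) + (1/3)*(-14)**2) = 1/(-3 + 28 + (1/3)*196) = 1/(-3 + 28 + 196/3) = 1/(271/3) = 3/271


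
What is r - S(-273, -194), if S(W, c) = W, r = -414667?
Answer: -414394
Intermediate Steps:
r - S(-273, -194) = -414667 - 1*(-273) = -414667 + 273 = -414394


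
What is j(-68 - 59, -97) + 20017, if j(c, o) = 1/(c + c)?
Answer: 5084317/254 ≈ 20017.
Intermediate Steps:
j(c, o) = 1/(2*c)
j(-68 - 59, -97) + 20017 = 1/(2*(-68 - 59)) + 20017 = (½)/(-127) + 20017 = (½)*(-1/127) + 20017 = -1/254 + 20017 = 5084317/254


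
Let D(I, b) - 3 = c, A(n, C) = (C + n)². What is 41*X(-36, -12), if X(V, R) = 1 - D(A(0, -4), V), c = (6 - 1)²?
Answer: -1107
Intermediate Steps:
c = 25 (c = 5² = 25)
D(I, b) = 28 (D(I, b) = 3 + 25 = 28)
X(V, R) = -27 (X(V, R) = 1 - 1*28 = 1 - 28 = -27)
41*X(-36, -12) = 41*(-27) = -1107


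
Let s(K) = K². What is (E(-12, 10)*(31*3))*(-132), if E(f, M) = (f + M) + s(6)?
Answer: -417384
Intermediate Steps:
E(f, M) = 36 + M + f (E(f, M) = (f + M) + 6² = (M + f) + 36 = 36 + M + f)
(E(-12, 10)*(31*3))*(-132) = ((36 + 10 - 12)*(31*3))*(-132) = (34*93)*(-132) = 3162*(-132) = -417384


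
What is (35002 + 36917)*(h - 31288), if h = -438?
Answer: -2281702194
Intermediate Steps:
(35002 + 36917)*(h - 31288) = (35002 + 36917)*(-438 - 31288) = 71919*(-31726) = -2281702194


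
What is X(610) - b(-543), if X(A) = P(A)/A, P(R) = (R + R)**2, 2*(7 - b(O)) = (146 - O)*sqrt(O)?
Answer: 2433 + 689*I*sqrt(543)/2 ≈ 2433.0 + 8027.7*I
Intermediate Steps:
b(O) = 7 - sqrt(O)*(146 - O)/2 (b(O) = 7 - (146 - O)*sqrt(O)/2 = 7 - sqrt(O)*(146 - O)/2)
P(R) = 4*R**2 (P(R) = (2*R)**2 = 4*R**2)
X(A) = 4*A (X(A) = (4*A**2)/A = 4*A)
X(610) - b(-543) = 4*610 - (7 + (-543)**(3/2)/2 - 73*I*sqrt(543)) = 2440 - (7 + (-543*I*sqrt(543))/2 - 73*I*sqrt(543)) = 2440 - (7 - 543*I*sqrt(543)/2 - 73*I*sqrt(543)) = 2440 - (7 - 689*I*sqrt(543)/2) = 2440 + (-7 + 689*I*sqrt(543)/2) = 2433 + 689*I*sqrt(543)/2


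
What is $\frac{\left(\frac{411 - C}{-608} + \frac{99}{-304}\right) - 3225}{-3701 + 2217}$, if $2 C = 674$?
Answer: $\frac{122567}{56392} \approx 2.1735$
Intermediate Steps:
$C = 337$ ($C = \frac{1}{2} \cdot 674 = 337$)
$\frac{\left(\frac{411 - C}{-608} + \frac{99}{-304}\right) - 3225}{-3701 + 2217} = \frac{\left(\frac{411 - 337}{-608} + \frac{99}{-304}\right) - 3225}{-3701 + 2217} = \frac{\left(\left(411 - 337\right) \left(- \frac{1}{608}\right) + 99 \left(- \frac{1}{304}\right)\right) - 3225}{-1484} = \left(\left(74 \left(- \frac{1}{608}\right) - \frac{99}{304}\right) - 3225\right) \left(- \frac{1}{1484}\right) = \left(\left(- \frac{37}{304} - \frac{99}{304}\right) - 3225\right) \left(- \frac{1}{1484}\right) = \left(- \frac{17}{38} - 3225\right) \left(- \frac{1}{1484}\right) = \left(- \frac{122567}{38}\right) \left(- \frac{1}{1484}\right) = \frac{122567}{56392}$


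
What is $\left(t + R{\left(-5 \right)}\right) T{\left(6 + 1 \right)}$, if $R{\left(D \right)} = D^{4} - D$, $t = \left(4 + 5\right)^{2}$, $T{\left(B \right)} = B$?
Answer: $4977$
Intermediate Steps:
$t = 81$ ($t = 9^{2} = 81$)
$\left(t + R{\left(-5 \right)}\right) T{\left(6 + 1 \right)} = \left(81 - \left(-5 - \left(-5\right)^{4}\right)\right) \left(6 + 1\right) = \left(81 + \left(625 + 5\right)\right) 7 = \left(81 + 630\right) 7 = 711 \cdot 7 = 4977$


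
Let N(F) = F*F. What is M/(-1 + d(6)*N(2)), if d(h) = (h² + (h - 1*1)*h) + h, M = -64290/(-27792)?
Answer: 10715/1329384 ≈ 0.0080601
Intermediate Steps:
N(F) = F²
M = 10715/4632 (M = -64290*(-1/27792) = 10715/4632 ≈ 2.3133)
d(h) = h + h² + h*(-1 + h) (d(h) = (h² + (h - 1)*h) + h = (h² + (-1 + h)*h) + h = (h² + h*(-1 + h)) + h = h + h² + h*(-1 + h))
M/(-1 + d(6)*N(2)) = 10715/(4632*(-1 + (2*6²)*2²)) = 10715/(4632*(-1 + (2*36)*4)) = 10715/(4632*(-1 + 72*4)) = 10715/(4632*(-1 + 288)) = (10715/4632)/287 = (10715/4632)*(1/287) = 10715/1329384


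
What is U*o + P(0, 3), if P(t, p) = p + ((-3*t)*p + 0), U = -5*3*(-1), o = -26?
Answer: -387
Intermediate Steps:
U = 15 (U = -15*(-1) = 15)
P(t, p) = p - 3*p*t (P(t, p) = p + (-3*p*t + 0) = p - 3*p*t)
U*o + P(0, 3) = 15*(-26) + 3*(1 - 3*0) = -390 + 3*(1 + 0) = -390 + 3*1 = -390 + 3 = -387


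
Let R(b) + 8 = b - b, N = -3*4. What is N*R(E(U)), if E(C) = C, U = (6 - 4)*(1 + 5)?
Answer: 96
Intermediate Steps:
U = 12 (U = 2*6 = 12)
N = -12
R(b) = -8 (R(b) = -8 + (b - b) = -8 + 0 = -8)
N*R(E(U)) = -12*(-8) = 96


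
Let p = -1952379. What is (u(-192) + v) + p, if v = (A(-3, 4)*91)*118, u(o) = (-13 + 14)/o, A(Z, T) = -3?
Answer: -381041857/192 ≈ -1.9846e+6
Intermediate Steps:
u(o) = 1/o
v = -32214 (v = -3*91*118 = -273*118 = -32214)
(u(-192) + v) + p = (1/(-192) - 32214) - 1952379 = (-1/192 - 32214) - 1952379 = -6185089/192 - 1952379 = -381041857/192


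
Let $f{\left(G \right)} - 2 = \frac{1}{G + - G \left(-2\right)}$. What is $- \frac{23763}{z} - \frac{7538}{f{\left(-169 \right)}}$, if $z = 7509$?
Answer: $- \frac{9573904271}{2535539} \approx -3775.9$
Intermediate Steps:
$f{\left(G \right)} = 2 + \frac{1}{3 G}$ ($f{\left(G \right)} = 2 + \frac{1}{G + - G \left(-2\right)} = 2 + \frac{1}{G + 2 G} = 2 + \frac{1}{3 G}$)
$- \frac{23763}{z} - \frac{7538}{f{\left(-169 \right)}} = - \frac{23763}{7509} - \frac{7538}{2 + \frac{1}{3 \left(-169\right)}} = \left(-23763\right) \frac{1}{7509} - \frac{7538}{2 + \frac{1}{3} \left(- \frac{1}{169}\right)} = - \frac{7921}{2503} - \frac{7538}{2 - \frac{1}{507}} = - \frac{7921}{2503} - \frac{7538}{\frac{1013}{507}} = - \frac{7921}{2503} - \frac{3821766}{1013} = - \frac{9573904271}{2535539}$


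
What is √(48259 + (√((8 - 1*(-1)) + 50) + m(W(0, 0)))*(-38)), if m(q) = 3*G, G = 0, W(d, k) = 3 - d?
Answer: √(48259 - 38*√59) ≈ 219.01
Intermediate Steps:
m(q) = 0 (m(q) = 3*0 = 0)
√(48259 + (√((8 - 1*(-1)) + 50) + m(W(0, 0)))*(-38)) = √(48259 + (√((8 - 1*(-1)) + 50) + 0)*(-38)) = √(48259 + (√((8 + 1) + 50) + 0)*(-38)) = √(48259 + (√(9 + 50) + 0)*(-38)) = √(48259 + (√59 + 0)*(-38)) = √(48259 + √59*(-38)) = √(48259 - 38*√59)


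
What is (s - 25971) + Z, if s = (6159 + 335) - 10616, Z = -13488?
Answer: -43581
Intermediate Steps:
s = -4122 (s = 6494 - 10616 = -4122)
(s - 25971) + Z = (-4122 - 25971) - 13488 = -30093 - 13488 = -43581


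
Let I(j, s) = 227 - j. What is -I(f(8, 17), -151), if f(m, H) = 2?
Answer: -225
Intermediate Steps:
-I(f(8, 17), -151) = -(227 - 1*2) = -(227 - 2) = -1*225 = -225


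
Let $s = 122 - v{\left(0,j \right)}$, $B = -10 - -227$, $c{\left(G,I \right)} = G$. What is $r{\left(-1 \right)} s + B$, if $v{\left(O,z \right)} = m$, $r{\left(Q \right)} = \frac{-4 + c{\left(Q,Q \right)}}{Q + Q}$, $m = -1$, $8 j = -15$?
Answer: $\frac{1049}{2} \approx 524.5$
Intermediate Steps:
$j = - \frac{15}{8}$ ($j = \frac{1}{8} \left(-15\right) = - \frac{15}{8} \approx -1.875$)
$r{\left(Q \right)} = \frac{-4 + Q}{2 Q}$ ($r{\left(Q \right)} = \frac{-4 + Q}{Q + Q} = \frac{-4 + Q}{2 Q}$)
$v{\left(O,z \right)} = -1$
$B = 217$ ($B = -10 + 227 = 217$)
$s = 123$ ($s = 122 - -1 = 122 + 1 = 123$)
$r{\left(-1 \right)} s + B = \frac{-4 - 1}{2 \left(-1\right)} 123 + 217 = \frac{1}{2} \left(-1\right) \left(-5\right) 123 + 217 = \frac{5}{2} \cdot 123 + 217 = \frac{615}{2} + 217 = \frac{1049}{2}$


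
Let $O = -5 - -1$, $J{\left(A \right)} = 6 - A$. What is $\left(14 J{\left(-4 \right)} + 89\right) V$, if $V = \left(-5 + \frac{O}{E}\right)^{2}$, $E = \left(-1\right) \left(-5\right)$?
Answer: $\frac{192589}{25} \approx 7703.6$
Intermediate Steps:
$O = -4$ ($O = -5 + 1 = -4$)
$E = 5$
$V = \frac{841}{25}$ ($V = \left(-5 - \frac{4}{5}\right)^{2} = \left(- \frac{29}{5}\right)^{2} = \frac{841}{25} \approx 33.64$)
$\left(14 J{\left(-4 \right)} + 89\right) V = \left(14 \left(6 - -4\right) + 89\right) \frac{841}{25} = \left(14 \left(6 + 4\right) + 89\right) \frac{841}{25} = \left(14 \cdot 10 + 89\right) \frac{841}{25} = \left(140 + 89\right) \frac{841}{25} = 229 \cdot \frac{841}{25} = \frac{192589}{25}$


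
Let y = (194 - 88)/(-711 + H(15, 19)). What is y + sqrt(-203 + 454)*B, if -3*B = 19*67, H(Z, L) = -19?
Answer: -53/365 - 1273*sqrt(251)/3 ≈ -6722.9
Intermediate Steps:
y = -53/365 (y = (194 - 88)/(-711 - 19) = 106/(-730) = 106*(-1/730) = -53/365 ≈ -0.14521)
B = -1273/3 (B = -19*67/3 = -1/3*1273 = -1273/3 ≈ -424.33)
y + sqrt(-203 + 454)*B = -53/365 + sqrt(-203 + 454)*(-1273/3) = -53/365 + sqrt(251)*(-1273/3) = -53/365 - 1273*sqrt(251)/3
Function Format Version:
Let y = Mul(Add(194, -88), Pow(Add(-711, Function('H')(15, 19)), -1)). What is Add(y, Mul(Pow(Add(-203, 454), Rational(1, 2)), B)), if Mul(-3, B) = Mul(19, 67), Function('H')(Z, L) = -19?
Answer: Add(Rational(-53, 365), Mul(Rational(-1273, 3), Pow(251, Rational(1, 2)))) ≈ -6722.9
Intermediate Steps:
y = Rational(-53, 365) (y = Mul(Add(194, -88), Pow(Add(-711, -19), -1)) = Mul(106, Pow(-730, -1)) = Mul(106, Rational(-1, 730)) = Rational(-53, 365) ≈ -0.14521)
B = Rational(-1273, 3) (B = Mul(Rational(-1, 3), Mul(19, 67)) = Mul(Rational(-1, 3), 1273) = Rational(-1273, 3) ≈ -424.33)
Add(y, Mul(Pow(Add(-203, 454), Rational(1, 2)), B)) = Add(Rational(-53, 365), Mul(Pow(Add(-203, 454), Rational(1, 2)), Rational(-1273, 3))) = Add(Rational(-53, 365), Mul(Pow(251, Rational(1, 2)), Rational(-1273, 3))) = Add(Rational(-53, 365), Mul(Rational(-1273, 3), Pow(251, Rational(1, 2))))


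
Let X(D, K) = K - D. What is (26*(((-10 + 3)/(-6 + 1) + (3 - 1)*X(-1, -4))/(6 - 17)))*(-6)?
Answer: -3588/55 ≈ -65.236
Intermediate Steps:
(26*(((-10 + 3)/(-6 + 1) + (3 - 1)*X(-1, -4))/(6 - 17)))*(-6) = (26*(((-10 + 3)/(-6 + 1) + (3 - 1)*(-4 - 1*(-1)))/(6 - 17)))*(-6) = (26*((-7/(-5) + 2*(-4 + 1))/(-11)))*(-6) = (26*((-7*(-⅕) + 2*(-3))*(-1/11)))*(-6) = (26*((7/5 - 6)*(-1/11)))*(-6) = (26*(-23/5*(-1/11)))*(-6) = (26*(23/55))*(-6) = (598/55)*(-6) = -3588/55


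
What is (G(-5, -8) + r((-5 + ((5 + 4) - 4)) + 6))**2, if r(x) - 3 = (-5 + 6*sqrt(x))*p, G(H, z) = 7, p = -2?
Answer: 1264 - 480*sqrt(6) ≈ 88.245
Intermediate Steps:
r(x) = 13 - 12*sqrt(x) (r(x) = 3 + (-5 + 6*sqrt(x))*(-2) = 3 + (10 - 12*sqrt(x)) = 13 - 12*sqrt(x))
(G(-5, -8) + r((-5 + ((5 + 4) - 4)) + 6))**2 = (7 + (13 - 12*sqrt((-5 + ((5 + 4) - 4)) + 6)))**2 = (7 + (13 - 12*sqrt((-5 + (9 - 4)) + 6)))**2 = (7 + (13 - 12*sqrt((-5 + 5) + 6)))**2 = (7 + (13 - 12*sqrt(0 + 6)))**2 = (7 + (13 - 12*sqrt(6)))**2 = (20 - 12*sqrt(6))**2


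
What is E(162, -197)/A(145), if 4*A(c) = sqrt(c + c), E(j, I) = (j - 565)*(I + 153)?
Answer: 35464*sqrt(290)/145 ≈ 4165.0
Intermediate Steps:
E(j, I) = (-565 + j)*(153 + I)
A(c) = sqrt(2)*sqrt(c)/4 (A(c) = sqrt(c + c)/4 = sqrt(2*c)/4 = (sqrt(2)*sqrt(c))/4 = sqrt(2)*sqrt(c)/4)
E(162, -197)/A(145) = (-86445 - 565*(-197) + 153*162 - 197*162)/((sqrt(2)*sqrt(145)/4)) = (-86445 + 111305 + 24786 - 31914)/((sqrt(290)/4)) = 17732*(2*sqrt(290)/145) = 35464*sqrt(290)/145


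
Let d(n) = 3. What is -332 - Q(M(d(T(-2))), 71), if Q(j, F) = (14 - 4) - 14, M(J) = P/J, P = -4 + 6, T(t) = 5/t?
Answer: -328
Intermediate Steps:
P = 2
M(J) = 2/J
Q(j, F) = -4 (Q(j, F) = 10 - 14 = -4)
-332 - Q(M(d(T(-2))), 71) = -332 - 1*(-4) = -332 + 4 = -328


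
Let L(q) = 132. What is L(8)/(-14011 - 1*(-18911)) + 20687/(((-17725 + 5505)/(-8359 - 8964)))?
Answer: 87798501397/2993900 ≈ 29326.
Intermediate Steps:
L(8)/(-14011 - 1*(-18911)) + 20687/(((-17725 + 5505)/(-8359 - 8964))) = 132/(-14011 - 1*(-18911)) + 20687/(((-17725 + 5505)/(-8359 - 8964))) = 132/(-14011 + 18911) + 20687/((-12220/(-17323))) = 132/4900 + 20687/((-12220*(-1/17323))) = 132*(1/4900) + 20687/(12220/17323) = 33/1225 + 20687*(17323/12220) = 33/1225 + 358360901/12220 = 87798501397/2993900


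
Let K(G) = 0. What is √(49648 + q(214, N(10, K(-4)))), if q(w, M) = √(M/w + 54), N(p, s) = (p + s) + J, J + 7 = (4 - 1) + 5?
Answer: √(2273679808 + 214*√2475338)/214 ≈ 222.83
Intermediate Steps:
J = 1 (J = -7 + ((4 - 1) + 5) = -7 + (3 + 5) = -7 + 8 = 1)
N(p, s) = 1 + p + s (N(p, s) = (p + s) + 1 = 1 + p + s)
q(w, M) = √(54 + M/w)
√(49648 + q(214, N(10, K(-4)))) = √(49648 + √(54 + (1 + 10 + 0)/214)) = √(49648 + √(54 + 11*(1/214))) = √(49648 + √(54 + 11/214)) = √(49648 + √(11567/214)) = √(49648 + √2475338/214)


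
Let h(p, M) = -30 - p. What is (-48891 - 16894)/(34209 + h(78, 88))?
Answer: -65785/34101 ≈ -1.9291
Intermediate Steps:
(-48891 - 16894)/(34209 + h(78, 88)) = (-48891 - 16894)/(34209 + (-30 - 1*78)) = -65785/(34209 + (-30 - 78)) = -65785/(34209 - 108) = -65785/34101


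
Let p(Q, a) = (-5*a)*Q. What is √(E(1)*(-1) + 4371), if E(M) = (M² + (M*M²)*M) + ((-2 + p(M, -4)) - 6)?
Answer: √4357 ≈ 66.008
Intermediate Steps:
p(Q, a) = -5*Q*a
E(M) = -8 + M² + M⁴ + 20*M (E(M) = (M² + (M*M²)*M) + ((-2 - 5*M*(-4)) - 6) = (M² + M³*M) + ((-2 + 20*M) - 6) = (M² + M⁴) + (-8 + 20*M) = -8 + M² + M⁴ + 20*M)
√(E(1)*(-1) + 4371) = √((-8 + 1² + 1⁴ + 20*1)*(-1) + 4371) = √((-8 + 1 + 1 + 20)*(-1) + 4371) = √(14*(-1) + 4371) = √(-14 + 4371) = √4357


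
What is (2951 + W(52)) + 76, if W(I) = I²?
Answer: 5731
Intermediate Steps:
(2951 + W(52)) + 76 = (2951 + 52²) + 76 = (2951 + 2704) + 76 = 5655 + 76 = 5731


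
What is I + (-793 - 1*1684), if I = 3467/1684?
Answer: -4167801/1684 ≈ -2474.9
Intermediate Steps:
I = 3467/1684 (I = 3467*(1/1684) = 3467/1684 ≈ 2.0588)
I + (-793 - 1*1684) = 3467/1684 + (-793 - 1*1684) = 3467/1684 + (-793 - 1684) = 3467/1684 - 2477 = -4167801/1684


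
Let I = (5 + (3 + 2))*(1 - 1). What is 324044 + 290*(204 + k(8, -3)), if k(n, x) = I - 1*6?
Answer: 381464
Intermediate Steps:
I = 0 (I = (5 + 5)*0 = 10*0 = 0)
k(n, x) = -6 (k(n, x) = 0 - 1*6 = 0 - 6 = -6)
324044 + 290*(204 + k(8, -3)) = 324044 + 290*(204 - 6) = 324044 + 290*198 = 324044 + 57420 = 381464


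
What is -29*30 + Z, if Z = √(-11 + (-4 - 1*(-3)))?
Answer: -870 + 2*I*√3 ≈ -870.0 + 3.4641*I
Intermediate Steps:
Z = 2*I*√3 (Z = √(-11 + (-4 + 3)) = √(-11 - 1) = √(-12) = 2*I*√3 ≈ 3.4641*I)
-29*30 + Z = -29*30 + 2*I*√3 = -870 + 2*I*√3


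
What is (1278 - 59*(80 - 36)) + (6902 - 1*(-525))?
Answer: 6109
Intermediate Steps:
(1278 - 59*(80 - 36)) + (6902 - 1*(-525)) = (1278 - 59*44) + (6902 + 525) = (1278 - 2596) + 7427 = -1318 + 7427 = 6109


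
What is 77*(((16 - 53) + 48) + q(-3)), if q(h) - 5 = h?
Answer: 1001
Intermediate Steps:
q(h) = 5 + h
77*(((16 - 53) + 48) + q(-3)) = 77*(((16 - 53) + 48) + (5 - 3)) = 77*((-37 + 48) + 2) = 77*(11 + 2) = 77*13 = 1001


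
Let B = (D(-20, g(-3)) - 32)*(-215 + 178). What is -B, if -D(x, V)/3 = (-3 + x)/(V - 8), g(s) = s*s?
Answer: 1369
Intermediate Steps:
g(s) = s²
D(x, V) = -3*(-3 + x)/(-8 + V) (D(x, V) = -3*(-3 + x)/(V - 8) = -3*(-3 + x)/(-8 + V))
B = -1369 (B = (3*(3 - 1*(-20))/(-8 + (-3)²) - 32)*(-215 + 178) = (3*(3 + 20)/(-8 + 9) - 32)*(-37) = (3*23/1 - 32)*(-37) = (3*1*23 - 32)*(-37) = (69 - 32)*(-37) = 37*(-37) = -1369)
-B = -1*(-1369) = 1369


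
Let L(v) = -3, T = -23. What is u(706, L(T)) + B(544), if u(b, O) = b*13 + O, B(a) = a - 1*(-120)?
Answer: 9839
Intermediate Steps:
B(a) = 120 + a (B(a) = a + 120 = 120 + a)
u(b, O) = O + 13*b (u(b, O) = 13*b + O = O + 13*b)
u(706, L(T)) + B(544) = (-3 + 13*706) + (120 + 544) = (-3 + 9178) + 664 = 9175 + 664 = 9839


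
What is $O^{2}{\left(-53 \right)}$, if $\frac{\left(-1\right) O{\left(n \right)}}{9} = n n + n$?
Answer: $615238416$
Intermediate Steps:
$O{\left(n \right)} = - 9 n - 9 n^{2}$ ($O{\left(n \right)} = - 9 \left(n n + n\right) = - 9 \left(n^{2} + n\right) = - 9 \left(n + n^{2}\right) = - 9 n - 9 n^{2}$)
$O^{2}{\left(-53 \right)} = \left(\left(-9\right) \left(-53\right) \left(1 - 53\right)\right)^{2} = \left(\left(-9\right) \left(-53\right) \left(-52\right)\right)^{2} = \left(-24804\right)^{2} = 615238416$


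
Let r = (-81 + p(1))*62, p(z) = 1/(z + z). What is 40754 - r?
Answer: 45745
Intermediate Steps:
p(z) = 1/(2*z)
r = -4991 (r = (-81 + (½)/1)*62 = (-81 + (½)*1)*62 = (-81 + ½)*62 = -161/2*62 = -4991)
40754 - r = 40754 - 1*(-4991) = 40754 + 4991 = 45745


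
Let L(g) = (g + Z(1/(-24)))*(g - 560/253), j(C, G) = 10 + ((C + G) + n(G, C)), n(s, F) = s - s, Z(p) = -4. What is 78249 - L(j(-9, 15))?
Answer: 19755141/253 ≈ 78084.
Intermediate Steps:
n(s, F) = 0
j(C, G) = 10 + C + G (j(C, G) = 10 + ((C + G) + 0) = 10 + (C + G) = 10 + C + G)
L(g) = (-4 + g)*(-560/253 + g) (L(g) = (g - 4)*(g - 560/253) = (-4 + g)*(g - 560*1/253) = (-4 + g)*(g - 560/253) = (-4 + g)*(-560/253 + g))
78249 - L(j(-9, 15)) = 78249 - (2240/253 + (10 - 9 + 15)**2 - 1572*(10 - 9 + 15)/253) = 78249 - (2240/253 + 16**2 - 1572/253*16) = 78249 - (2240/253 + 256 - 25152/253) = 78249 - 1*41856/253 = 78249 - 41856/253 = 19755141/253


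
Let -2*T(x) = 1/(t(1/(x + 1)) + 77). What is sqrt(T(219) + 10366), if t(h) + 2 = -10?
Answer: 3*sqrt(19465030)/130 ≈ 101.81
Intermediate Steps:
t(h) = -12 (t(h) = -2 - 10 = -12)
T(x) = -1/130 (T(x) = -1/(2*(-12 + 77)) = -1/2/65 = -1/2*1/65 = -1/130)
sqrt(T(219) + 10366) = sqrt(-1/130 + 10366) = sqrt(1347579/130) = 3*sqrt(19465030)/130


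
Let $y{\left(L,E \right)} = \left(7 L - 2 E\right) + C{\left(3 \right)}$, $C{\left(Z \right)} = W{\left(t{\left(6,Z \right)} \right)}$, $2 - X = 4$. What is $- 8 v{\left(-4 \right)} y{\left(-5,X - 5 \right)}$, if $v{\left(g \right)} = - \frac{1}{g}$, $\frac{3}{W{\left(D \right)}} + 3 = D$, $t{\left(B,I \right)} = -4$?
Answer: $\frac{300}{7} \approx 42.857$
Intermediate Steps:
$X = -2$ ($X = 2 - 4 = -2$)
$W{\left(D \right)} = \frac{3}{-3 + D}$
$C{\left(Z \right)} = - \frac{3}{7}$ ($C{\left(Z \right)} = \frac{3}{-3 - 4} = \frac{3}{-7} = 3 \left(- \frac{1}{7}\right) = - \frac{3}{7}$)
$y{\left(L,E \right)} = - \frac{3}{7} - 2 E + 7 L$ ($y{\left(L,E \right)} = \left(7 L - 2 E\right) - \frac{3}{7} = \left(- 2 E + 7 L\right) - \frac{3}{7} = - \frac{3}{7} - 2 E + 7 L$)
$- 8 v{\left(-4 \right)} y{\left(-5,X - 5 \right)} = - 8 \left(- \frac{1}{-4}\right) \left(- \frac{3}{7} - 2 \left(-2 - 5\right) + 7 \left(-5\right)\right) = - 8 \left(\left(-1\right) \left(- \frac{1}{4}\right)\right) \left(- \frac{3}{7} - 2 \left(-2 - 5\right) - 35\right) = \left(-8\right) \frac{1}{4} \left(- \frac{3}{7} - -14 - 35\right) = - 2 \left(- \frac{3}{7} + 14 - 35\right) = \left(-2\right) \left(- \frac{150}{7}\right) = \frac{300}{7}$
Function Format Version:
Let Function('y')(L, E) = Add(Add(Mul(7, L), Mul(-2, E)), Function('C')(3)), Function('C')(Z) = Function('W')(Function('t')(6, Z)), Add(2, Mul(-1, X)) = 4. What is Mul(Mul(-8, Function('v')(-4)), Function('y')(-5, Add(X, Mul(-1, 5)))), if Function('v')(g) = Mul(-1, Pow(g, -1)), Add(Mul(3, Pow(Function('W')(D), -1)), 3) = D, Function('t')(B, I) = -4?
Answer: Rational(300, 7) ≈ 42.857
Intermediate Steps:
X = -2 (X = Add(2, Mul(-1, 4)) = Add(2, -4) = -2)
Function('W')(D) = Mul(3, Pow(Add(-3, D), -1))
Function('C')(Z) = Rational(-3, 7) (Function('C')(Z) = Mul(3, Pow(Add(-3, -4), -1)) = Mul(3, Pow(-7, -1)) = Mul(3, Rational(-1, 7)) = Rational(-3, 7))
Function('y')(L, E) = Add(Rational(-3, 7), Mul(-2, E), Mul(7, L)) (Function('y')(L, E) = Add(Add(Mul(7, L), Mul(-2, E)), Rational(-3, 7)) = Add(Add(Mul(-2, E), Mul(7, L)), Rational(-3, 7)) = Add(Rational(-3, 7), Mul(-2, E), Mul(7, L)))
Mul(Mul(-8, Function('v')(-4)), Function('y')(-5, Add(X, Mul(-1, 5)))) = Mul(Mul(-8, Mul(-1, Pow(-4, -1))), Add(Rational(-3, 7), Mul(-2, Add(-2, Mul(-1, 5))), Mul(7, -5))) = Mul(Mul(-8, Mul(-1, Rational(-1, 4))), Add(Rational(-3, 7), Mul(-2, Add(-2, -5)), -35)) = Mul(Mul(-8, Rational(1, 4)), Add(Rational(-3, 7), Mul(-2, -7), -35)) = Mul(-2, Add(Rational(-3, 7), 14, -35)) = Mul(-2, Rational(-150, 7)) = Rational(300, 7)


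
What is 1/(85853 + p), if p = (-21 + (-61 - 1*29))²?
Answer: 1/98174 ≈ 1.0186e-5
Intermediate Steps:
p = 12321 (p = (-21 + (-61 - 29))² = (-21 - 90)² = (-111)² = 12321)
1/(85853 + p) = 1/(85853 + 12321) = 1/98174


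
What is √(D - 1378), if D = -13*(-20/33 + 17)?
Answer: I*√1732731/33 ≈ 39.889*I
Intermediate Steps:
D = -7033/33 (D = -13*(-20*1/33 + 17) = -13*(-20/33 + 17) = -13*541/33 = -7033/33 ≈ -213.12)
√(D - 1378) = √(-7033/33 - 1378) = √(-52507/33) = I*√1732731/33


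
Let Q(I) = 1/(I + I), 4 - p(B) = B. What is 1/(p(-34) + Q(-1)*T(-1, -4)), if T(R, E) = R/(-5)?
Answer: 10/379 ≈ 0.026385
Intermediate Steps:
p(B) = 4 - B
T(R, E) = -R/5 (T(R, E) = R*(-⅕) = -R/5)
Q(I) = 1/(2*I)
1/(p(-34) + Q(-1)*T(-1, -4)) = 1/((4 - 1*(-34)) + ((½)/(-1))*(-⅕*(-1))) = 1/((4 + 34) + ((½)*(-1))*(⅕)) = 1/(38 - ½*⅕) = 1/(38 - ⅒) = 1/(379/10) = 10/379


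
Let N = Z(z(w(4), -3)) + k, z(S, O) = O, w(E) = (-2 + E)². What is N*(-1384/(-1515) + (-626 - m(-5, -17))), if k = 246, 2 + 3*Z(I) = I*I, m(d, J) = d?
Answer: -139975219/909 ≈ -1.5399e+5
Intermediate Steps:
Z(I) = -⅔ + I²/3 (Z(I) = -⅔ + (I*I)/3 = -⅔ + I²/3)
N = 745/3 (N = (-⅔ + (⅓)*(-3)²) + 246 = (-⅔ + (⅓)*9) + 246 = (-⅔ + 3) + 246 = 7/3 + 246 = 745/3 ≈ 248.33)
N*(-1384/(-1515) + (-626 - m(-5, -17))) = 745*(-1384/(-1515) + (-626 - 1*(-5)))/3 = 745*(-1384*(-1/1515) + (-626 + 5))/3 = 745*(1384/1515 - 621)/3 = (745/3)*(-939431/1515) = -139975219/909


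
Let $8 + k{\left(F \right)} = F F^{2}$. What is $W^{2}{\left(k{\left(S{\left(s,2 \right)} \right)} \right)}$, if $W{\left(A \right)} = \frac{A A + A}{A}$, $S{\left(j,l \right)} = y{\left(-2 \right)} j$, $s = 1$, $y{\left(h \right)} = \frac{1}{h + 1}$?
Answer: $64$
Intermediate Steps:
$y{\left(h \right)} = \frac{1}{1 + h}$
$S{\left(j,l \right)} = - j$ ($S{\left(j,l \right)} = \frac{j}{1 - 2} = \frac{j}{-1} = - j$)
$k{\left(F \right)} = -8 + F^{3}$ ($k{\left(F \right)} = -8 + F F^{2} = -8 + F^{3}$)
$W{\left(A \right)} = \frac{A + A^{2}}{A}$ ($W{\left(A \right)} = \frac{A^{2} + A}{A} = \frac{A + A^{2}}{A}$)
$W^{2}{\left(k{\left(S{\left(s,2 \right)} \right)} \right)} = \left(1 - \left(8 - \left(\left(-1\right) 1\right)^{3}\right)\right)^{2} = \left(1 - \left(8 - \left(-1\right)^{3}\right)\right)^{2} = \left(1 - 9\right)^{2} = \left(-8\right)^{2} = 64$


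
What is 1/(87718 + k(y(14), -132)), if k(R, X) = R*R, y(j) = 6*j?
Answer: 1/94774 ≈ 1.0551e-5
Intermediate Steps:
k(R, X) = R**2
1/(87718 + k(y(14), -132)) = 1/(87718 + (6*14)**2) = 1/(87718 + 84**2) = 1/(87718 + 7056) = 1/94774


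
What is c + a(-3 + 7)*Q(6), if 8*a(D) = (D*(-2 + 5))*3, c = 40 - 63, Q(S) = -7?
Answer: -109/2 ≈ -54.500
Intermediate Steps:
c = -23
a(D) = 9*D/8 (a(D) = ((D*(-2 + 5))*3)/8 = ((D*3)*3)/8 = ((3*D)*3)/8 = (9*D)/8 = 9*D/8)
c + a(-3 + 7)*Q(6) = -23 + (9*(-3 + 7)/8)*(-7) = -23 + ((9/8)*4)*(-7) = -23 + (9/2)*(-7) = -23 - 63/2 = -109/2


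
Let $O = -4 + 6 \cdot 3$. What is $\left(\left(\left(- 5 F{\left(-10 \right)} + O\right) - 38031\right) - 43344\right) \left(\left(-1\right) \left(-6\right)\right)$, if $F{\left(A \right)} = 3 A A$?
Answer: $-497166$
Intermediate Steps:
$F{\left(A \right)} = 3 A^{2}$
$O = 14$ ($O = -4 + 18 = 14$)
$\left(\left(\left(- 5 F{\left(-10 \right)} + O\right) - 38031\right) - 43344\right) \left(\left(-1\right) \left(-6\right)\right) = \left(\left(\left(- 5 \cdot 3 \left(-10\right)^{2} + 14\right) - 38031\right) - 43344\right) \left(\left(-1\right) \left(-6\right)\right) = \left(\left(\left(- 5 \cdot 3 \cdot 100 + 14\right) - 38031\right) - 43344\right) 6 = \left(\left(\left(\left(-5\right) 300 + 14\right) - 38031\right) - 43344\right) 6 = \left(\left(\left(-1500 + 14\right) - 38031\right) - 43344\right) 6 = \left(\left(-1486 - 38031\right) - 43344\right) 6 = \left(-39517 - 43344\right) 6 = \left(-82861\right) 6 = -497166$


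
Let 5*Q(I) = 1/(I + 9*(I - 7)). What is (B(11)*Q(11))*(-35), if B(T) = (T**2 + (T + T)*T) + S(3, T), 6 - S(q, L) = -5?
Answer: -2618/47 ≈ -55.702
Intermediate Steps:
S(q, L) = 11 (S(q, L) = 6 - 1*(-5) = 6 + 5 = 11)
B(T) = 11 + 3*T**2 (B(T) = (T**2 + (T + T)*T) + 11 = (T**2 + (2*T)*T) + 11 = (T**2 + 2*T**2) + 11 = 3*T**2 + 11 = 11 + 3*T**2)
Q(I) = 1/(5*(-63 + 10*I)) (Q(I) = 1/(5*(I + 9*(I - 7))) = 1/(5*(I + 9*(-7 + I))) = 1/(5*(I + (-63 + 9*I))) = 1/(5*(-63 + 10*I)))
(B(11)*Q(11))*(-35) = ((11 + 3*11**2)*(1/(5*(-63 + 10*11))))*(-35) = ((11 + 3*121)*(1/(5*(-63 + 110))))*(-35) = ((11 + 363)*((1/5)/47))*(-35) = (374*((1/5)*(1/47)))*(-35) = (374*(1/235))*(-35) = (374/235)*(-35) = -2618/47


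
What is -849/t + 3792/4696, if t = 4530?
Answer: 549619/886370 ≈ 0.62008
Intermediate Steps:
-849/t + 3792/4696 = -849/4530 + 3792/4696 = -849*1/4530 + 3792*(1/4696) = -283/1510 + 474/587 = 549619/886370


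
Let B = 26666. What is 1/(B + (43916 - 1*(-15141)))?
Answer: 1/85723 ≈ 1.1665e-5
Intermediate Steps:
1/(B + (43916 - 1*(-15141))) = 1/(26666 + (43916 - 1*(-15141))) = 1/(26666 + (43916 + 15141)) = 1/(26666 + 59057) = 1/85723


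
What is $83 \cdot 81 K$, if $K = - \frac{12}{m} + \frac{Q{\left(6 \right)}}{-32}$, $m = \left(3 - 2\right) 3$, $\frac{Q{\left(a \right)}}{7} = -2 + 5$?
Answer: $- \frac{1001727}{32} \approx -31304.0$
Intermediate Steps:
$Q{\left(a \right)} = 21$ ($Q{\left(a \right)} = 7 \left(-2 + 5\right) = 7 \cdot 3 = 21$)
$m = 3$ ($m = 1 \cdot 3 = 3$)
$K = - \frac{149}{32}$ ($K = - \frac{12}{3} + \frac{21}{-32} = \left(-12\right) \frac{1}{3} + 21 \left(- \frac{1}{32}\right) = -4 - \frac{21}{32} = - \frac{149}{32} \approx -4.6563$)
$83 \cdot 81 K = 83 \cdot 81 \left(- \frac{149}{32}\right) = 6723 \left(- \frac{149}{32}\right) = - \frac{1001727}{32}$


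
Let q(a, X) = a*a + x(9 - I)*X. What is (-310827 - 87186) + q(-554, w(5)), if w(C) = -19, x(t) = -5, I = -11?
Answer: -91002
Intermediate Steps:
q(a, X) = a² - 5*X (q(a, X) = a*a - 5*X = a² - 5*X)
(-310827 - 87186) + q(-554, w(5)) = (-310827 - 87186) + ((-554)² - 5*(-19)) = -398013 + (306916 + 95) = -398013 + 307011 = -91002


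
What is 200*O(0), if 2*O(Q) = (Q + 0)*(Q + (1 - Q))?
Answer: 0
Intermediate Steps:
O(Q) = Q/2 (O(Q) = ((Q + 0)*(Q + (1 - Q)))/2 = (Q*1)/2 = Q/2)
200*O(0) = 200*((½)*0) = 200*0 = 0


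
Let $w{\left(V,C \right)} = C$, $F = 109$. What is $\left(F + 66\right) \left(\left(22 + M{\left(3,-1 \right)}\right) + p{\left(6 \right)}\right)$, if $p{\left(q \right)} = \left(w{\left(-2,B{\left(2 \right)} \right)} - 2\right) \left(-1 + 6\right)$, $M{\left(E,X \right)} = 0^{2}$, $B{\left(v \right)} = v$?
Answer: $3850$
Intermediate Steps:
$M{\left(E,X \right)} = 0$
$p{\left(q \right)} = 0$ ($p{\left(q \right)} = \left(2 - 2\right) \left(-1 + 6\right) = 0 \cdot 5 = 0$)
$\left(F + 66\right) \left(\left(22 + M{\left(3,-1 \right)}\right) + p{\left(6 \right)}\right) = \left(109 + 66\right) \left(\left(22 + 0\right) + 0\right) = 175 \left(22 + 0\right) = 175 \cdot 22 = 3850$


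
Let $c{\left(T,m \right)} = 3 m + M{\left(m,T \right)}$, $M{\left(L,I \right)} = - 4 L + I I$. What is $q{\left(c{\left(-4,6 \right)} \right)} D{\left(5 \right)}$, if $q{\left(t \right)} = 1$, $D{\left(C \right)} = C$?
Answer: $5$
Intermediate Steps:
$M{\left(L,I \right)} = I^{2} - 4 L$ ($M{\left(L,I \right)} = - 4 L + I^{2} = I^{2} - 4 L$)
$c{\left(T,m \right)} = T^{2} - m$ ($c{\left(T,m \right)} = 3 m + \left(T^{2} - 4 m\right) = T^{2} - m$)
$q{\left(c{\left(-4,6 \right)} \right)} D{\left(5 \right)} = 1 \cdot 5 = 5$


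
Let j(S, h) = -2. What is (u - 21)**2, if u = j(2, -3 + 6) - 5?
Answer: 784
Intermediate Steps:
u = -7 (u = -2 - 5 = -7)
(u - 21)**2 = (-7 - 21)**2 = (-28)**2 = 784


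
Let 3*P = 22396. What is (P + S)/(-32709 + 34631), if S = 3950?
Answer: 17123/2883 ≈ 5.9393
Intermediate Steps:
P = 22396/3 (P = (1/3)*22396 = 22396/3 ≈ 7465.3)
(P + S)/(-32709 + 34631) = (22396/3 + 3950)/(-32709 + 34631) = (34246/3)/1922 = (34246/3)*(1/1922) = 17123/2883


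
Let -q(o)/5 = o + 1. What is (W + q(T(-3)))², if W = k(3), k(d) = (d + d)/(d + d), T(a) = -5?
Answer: 441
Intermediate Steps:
k(d) = 1 (k(d) = (2*d)/((2*d)) = (2*d)*(1/(2*d)) = 1)
q(o) = -5 - 5*o (q(o) = -5*(o + 1) = -5*(1 + o) = -5 - 5*o)
W = 1
(W + q(T(-3)))² = (1 + (-5 - 5*(-5)))² = (1 + (-5 + 25))² = (1 + 20)² = 21² = 441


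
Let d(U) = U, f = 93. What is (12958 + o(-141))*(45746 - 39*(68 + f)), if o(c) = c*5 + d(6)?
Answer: 483825953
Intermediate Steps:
o(c) = 6 + 5*c (o(c) = c*5 + 6 = 5*c + 6 = 6 + 5*c)
(12958 + o(-141))*(45746 - 39*(68 + f)) = (12958 + (6 + 5*(-141)))*(45746 - 39*(68 + 93)) = (12958 + (6 - 705))*(45746 - 39*161) = (12958 - 699)*(45746 - 6279) = 12259*39467 = 483825953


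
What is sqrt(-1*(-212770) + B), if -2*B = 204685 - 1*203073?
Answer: 2*sqrt(52991) ≈ 460.40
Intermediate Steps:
B = -806 (B = -(204685 - 1*203073)/2 = -(204685 - 203073)/2 = -1/2*1612 = -806)
sqrt(-1*(-212770) + B) = sqrt(-1*(-212770) - 806) = sqrt(212770 - 806) = sqrt(211964) = 2*sqrt(52991)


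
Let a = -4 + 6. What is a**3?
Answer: 8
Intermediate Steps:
a = 2
a**3 = 2**3 = 8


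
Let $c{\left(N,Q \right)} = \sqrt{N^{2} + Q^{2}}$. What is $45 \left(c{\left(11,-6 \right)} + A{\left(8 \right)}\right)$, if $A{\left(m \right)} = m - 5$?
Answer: $135 + 45 \sqrt{157} \approx 698.85$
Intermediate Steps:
$A{\left(m \right)} = -5 + m$
$45 \left(c{\left(11,-6 \right)} + A{\left(8 \right)}\right) = 45 \left(\sqrt{11^{2} + \left(-6\right)^{2}} + \left(-5 + 8\right)\right) = 45 \left(\sqrt{121 + 36} + 3\right) = 45 \left(\sqrt{157} + 3\right) = 45 \left(3 + \sqrt{157}\right) = 135 + 45 \sqrt{157}$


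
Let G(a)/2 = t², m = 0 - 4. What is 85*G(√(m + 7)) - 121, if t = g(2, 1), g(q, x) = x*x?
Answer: 49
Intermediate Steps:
g(q, x) = x²
t = 1 (t = 1² = 1)
m = -4
G(a) = 2 (G(a) = 2*1² = 2*1 = 2)
85*G(√(m + 7)) - 121 = 85*2 - 121 = 170 - 121 = 49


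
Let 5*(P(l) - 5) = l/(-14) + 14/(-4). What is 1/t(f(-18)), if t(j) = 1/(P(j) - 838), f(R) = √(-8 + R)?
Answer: -8337/10 - I*√26/70 ≈ -833.7 - 0.072843*I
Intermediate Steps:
P(l) = 43/10 - l/70 (P(l) = 5 + (l/(-14) + 14/(-4))/5 = 5 + (l*(-1/14) + 14*(-¼))/5 = 5 + (-l/14 - 7/2)/5 = 5 + (-7/2 - l/14)/5 = 5 + (-7/10 - l/70) = 43/10 - l/70)
t(j) = 1/(-8337/10 - j/70) (t(j) = 1/((43/10 - j/70) - 838) = 1/(-8337/10 - j/70))
1/t(f(-18)) = 1/(-70/(58359 + √(-8 - 18))) = 1/(-70/(58359 + √(-26))) = 1/(-70/(58359 + I*√26)) = -8337/10 - I*√26/70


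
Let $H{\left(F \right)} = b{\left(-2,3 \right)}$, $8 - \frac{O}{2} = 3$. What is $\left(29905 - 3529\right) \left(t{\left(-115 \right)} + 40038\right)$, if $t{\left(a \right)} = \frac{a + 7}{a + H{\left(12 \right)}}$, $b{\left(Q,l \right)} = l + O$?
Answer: $\frac{17953193664}{17} \approx 1.0561 \cdot 10^{9}$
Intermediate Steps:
$O = 10$ ($O = 16 - 6 = 10$)
$b{\left(Q,l \right)} = 10 + l$ ($b{\left(Q,l \right)} = l + 10 = 10 + l$)
$H{\left(F \right)} = 13$ ($H{\left(F \right)} = 10 + 3 = 13$)
$t{\left(a \right)} = \frac{7 + a}{13 + a}$ ($t{\left(a \right)} = \frac{a + 7}{a + 13} = \frac{7 + a}{13 + a}$)
$\left(29905 - 3529\right) \left(t{\left(-115 \right)} + 40038\right) = \left(29905 - 3529\right) \left(\frac{7 - 115}{13 - 115} + 40038\right) = 26376 \left(\frac{1}{-102} \left(-108\right) + 40038\right) = 26376 \left(\left(- \frac{1}{102}\right) \left(-108\right) + 40038\right) = 26376 \left(\frac{18}{17} + 40038\right) = 26376 \cdot \frac{680664}{17} = \frac{17953193664}{17}$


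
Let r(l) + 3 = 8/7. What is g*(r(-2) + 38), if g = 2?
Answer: 506/7 ≈ 72.286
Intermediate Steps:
r(l) = -13/7 (r(l) = -3 + 8/7 = -13/7)
g*(r(-2) + 38) = 2*(-13/7 + 38) = 2*(253/7) = 506/7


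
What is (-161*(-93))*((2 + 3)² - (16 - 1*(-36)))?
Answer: -404271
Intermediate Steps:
(-161*(-93))*((2 + 3)² - (16 - 1*(-36))) = 14973*(5² - (16 + 36)) = 14973*(25 - 1*52) = 14973*(25 - 52) = 14973*(-27) = -404271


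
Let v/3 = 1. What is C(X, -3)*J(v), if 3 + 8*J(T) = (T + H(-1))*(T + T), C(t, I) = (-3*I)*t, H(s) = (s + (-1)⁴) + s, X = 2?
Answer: 81/4 ≈ 20.250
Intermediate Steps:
H(s) = 1 + 2*s (H(s) = (s + 1) + s = (1 + s) + s = 1 + 2*s)
C(t, I) = -3*I*t
v = 3 (v = 3*1 = 3)
J(T) = -3/8 + T*(-1 + T)/4 (J(T) = -3/8 + ((T + (1 + 2*(-1)))*(T + T))/8 = -3/8 + ((T + (1 - 2))*(2*T))/8 = -3/8 + ((T - 1)*(2*T))/8 = -3/8 + ((-1 + T)*(2*T))/8 = -3/8 + (2*T*(-1 + T))/8 = -3/8 + T*(-1 + T)/4)
C(X, -3)*J(v) = (-3*(-3)*2)*(-3/8 - ¼*3 + (¼)*3²) = 18*(-3/8 - ¾ + (¼)*9) = 18*(-3/8 - ¾ + 9/4) = 18*(9/8) = 81/4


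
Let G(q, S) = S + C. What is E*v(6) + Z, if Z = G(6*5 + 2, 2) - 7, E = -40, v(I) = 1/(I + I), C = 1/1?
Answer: -22/3 ≈ -7.3333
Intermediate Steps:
C = 1 (C = 1*1 = 1)
v(I) = 1/(2*I)
G(q, S) = 1 + S (G(q, S) = S + 1 = 1 + S)
Z = -4 (Z = (1 + 2) - 7 = 3 - 7 = -4)
E*v(6) + Z = -20/6 - 4 = -40*1/12 - 4 = -10/3 - 4 = -22/3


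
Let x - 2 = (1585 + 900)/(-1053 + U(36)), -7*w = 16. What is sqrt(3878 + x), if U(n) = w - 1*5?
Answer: sqrt(213604900230)/7422 ≈ 62.271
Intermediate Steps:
w = -16/7 (w = -1/7*16 = -16/7 ≈ -2.2857)
U(n) = -51/7 (U(n) = -16/7 - 1*5 = -16/7 - 5 = -51/7)
x = -2551/7422 (x = 2 + (1585 + 900)/(-1053 - 51/7) = 2 + 2485/(-7422/7) = 2 + 2485*(-7/7422) = 2 - 17395/7422 = -2551/7422 ≈ -0.34371)
sqrt(3878 + x) = sqrt(3878 - 2551/7422) = sqrt(28779965/7422) = sqrt(213604900230)/7422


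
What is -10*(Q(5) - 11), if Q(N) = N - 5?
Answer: 110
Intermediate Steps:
Q(N) = -5 + N
-10*(Q(5) - 11) = -10*((-5 + 5) - 11) = -10*(0 - 11) = -10*(-11) = 110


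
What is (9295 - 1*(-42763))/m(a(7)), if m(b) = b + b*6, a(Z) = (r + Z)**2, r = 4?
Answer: 52058/847 ≈ 61.462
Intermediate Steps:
a(Z) = (4 + Z)**2
m(b) = 7*b (m(b) = b + 6*b = 7*b)
(9295 - 1*(-42763))/m(a(7)) = (9295 - 1*(-42763))/((7*(4 + 7)**2)) = (9295 + 42763)/((7*11**2)) = 52058/((7*121)) = 52058/847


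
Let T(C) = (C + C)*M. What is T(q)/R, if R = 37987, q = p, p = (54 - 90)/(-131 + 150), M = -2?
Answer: 144/721753 ≈ 0.00019951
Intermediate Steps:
p = -36/19 ≈ -1.8947
q = -36/19 ≈ -1.8947
T(C) = -4*C (T(C) = (C + C)*(-2) = (2*C)*(-2) = -4*C)
T(q)/R = -4*(-36/19)/37987 = (144/19)*(1/37987) = 144/721753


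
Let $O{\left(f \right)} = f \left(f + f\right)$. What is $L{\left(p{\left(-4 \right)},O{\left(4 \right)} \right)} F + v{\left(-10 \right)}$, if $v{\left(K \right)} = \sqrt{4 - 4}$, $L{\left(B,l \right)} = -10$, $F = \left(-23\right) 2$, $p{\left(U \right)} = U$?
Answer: $460$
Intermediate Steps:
$O{\left(f \right)} = 2 f^{2}$ ($O{\left(f \right)} = f 2 f = 2 f^{2}$)
$F = -46$
$v{\left(K \right)} = 0$ ($v{\left(K \right)} = \sqrt{0} = 0$)
$L{\left(p{\left(-4 \right)},O{\left(4 \right)} \right)} F + v{\left(-10 \right)} = \left(-10\right) \left(-46\right) + 0 = 460 + 0 = 460$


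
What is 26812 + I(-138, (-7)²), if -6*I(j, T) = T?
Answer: 160823/6 ≈ 26804.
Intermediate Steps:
I(j, T) = -T/6
26812 + I(-138, (-7)²) = 26812 - ⅙*(-7)² = 26812 - ⅙*49 = 26812 - 49/6 = 160823/6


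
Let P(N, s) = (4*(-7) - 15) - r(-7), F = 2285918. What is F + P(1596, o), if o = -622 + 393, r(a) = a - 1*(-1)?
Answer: 2285881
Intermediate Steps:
r(a) = 1 + a (r(a) = a + 1 = 1 + a)
o = -229
P(N, s) = -37 (P(N, s) = (4*(-7) - 15) - (1 - 7) = (-28 - 15) - 1*(-6) = -43 + 6 = -37)
F + P(1596, o) = 2285918 - 37 = 2285881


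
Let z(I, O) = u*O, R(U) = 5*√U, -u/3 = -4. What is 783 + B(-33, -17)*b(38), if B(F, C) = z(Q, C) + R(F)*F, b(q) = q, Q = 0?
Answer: -6969 - 6270*I*√33 ≈ -6969.0 - 36018.0*I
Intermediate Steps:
u = 12 (u = -3*(-4) = 12)
z(I, O) = 12*O
B(F, C) = 5*F^(3/2) + 12*C (B(F, C) = 12*C + (5*√F)*F = 12*C + 5*F^(3/2) = 5*F^(3/2) + 12*C)
783 + B(-33, -17)*b(38) = 783 + (5*(-33)^(3/2) + 12*(-17))*38 = 783 + (5*(-33*I*√33) - 204)*38 = 783 + (-165*I*√33 - 204)*38 = 783 + (-204 - 165*I*√33)*38 = 783 + (-7752 - 6270*I*√33) = -6969 - 6270*I*√33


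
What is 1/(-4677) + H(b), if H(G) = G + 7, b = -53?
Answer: -215143/4677 ≈ -46.000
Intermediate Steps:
H(G) = 7 + G
1/(-4677) + H(b) = 1/(-4677) + (7 - 53) = -1/4677 - 46 = -215143/4677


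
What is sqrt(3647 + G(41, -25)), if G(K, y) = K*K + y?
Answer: sqrt(5303) ≈ 72.822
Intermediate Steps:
G(K, y) = y + K**2 (G(K, y) = K**2 + y = y + K**2)
sqrt(3647 + G(41, -25)) = sqrt(3647 + (-25 + 41**2)) = sqrt(3647 + (-25 + 1681)) = sqrt(3647 + 1656) = sqrt(5303)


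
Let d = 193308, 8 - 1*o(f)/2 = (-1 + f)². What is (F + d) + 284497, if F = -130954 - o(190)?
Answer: 418277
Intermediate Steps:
o(f) = 16 - 2*(-1 + f)²
F = -59528 (F = -130954 - (16 - 2*(-1 + 190)²) = -130954 - (16 - 2*189²) = -130954 - (16 - 2*35721) = -130954 - (16 - 71442) = -130954 - 1*(-71426) = -130954 + 71426 = -59528)
(F + d) + 284497 = (-59528 + 193308) + 284497 = 133780 + 284497 = 418277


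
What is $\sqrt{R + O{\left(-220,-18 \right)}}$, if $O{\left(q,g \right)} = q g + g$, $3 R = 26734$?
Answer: $\frac{4 \sqrt{7230}}{3} \approx 113.37$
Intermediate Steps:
$R = \frac{26734}{3}$ ($R = \frac{1}{3} \cdot 26734 = \frac{26734}{3} \approx 8911.3$)
$O{\left(q,g \right)} = g + g q$ ($O{\left(q,g \right)} = g q + g = g + g q$)
$\sqrt{R + O{\left(-220,-18 \right)}} = \sqrt{\frac{26734}{3} - 18 \left(1 - 220\right)} = \sqrt{\frac{26734}{3} - -3942} = \sqrt{\frac{26734}{3} + 3942} = \sqrt{\frac{38560}{3}} = \frac{4 \sqrt{7230}}{3}$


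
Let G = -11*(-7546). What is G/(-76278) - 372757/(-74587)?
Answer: 11120994962/2844673593 ≈ 3.9094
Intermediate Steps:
G = 83006
G/(-76278) - 372757/(-74587) = 83006/(-76278) - 372757/(-74587) = 83006*(-1/76278) - 372757*(-1/74587) = -41503/38139 + 372757/74587 = 11120994962/2844673593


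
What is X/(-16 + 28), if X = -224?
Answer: -56/3 ≈ -18.667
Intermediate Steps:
X/(-16 + 28) = -224/(-16 + 28) = -224/12 = -224*1/12 = -56/3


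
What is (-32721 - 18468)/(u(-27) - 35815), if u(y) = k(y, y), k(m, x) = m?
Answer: 51189/35842 ≈ 1.4282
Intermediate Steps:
u(y) = y
(-32721 - 18468)/(u(-27) - 35815) = (-32721 - 18468)/(-27 - 35815) = -51189/(-35842) = -51189*(-1/35842) = 51189/35842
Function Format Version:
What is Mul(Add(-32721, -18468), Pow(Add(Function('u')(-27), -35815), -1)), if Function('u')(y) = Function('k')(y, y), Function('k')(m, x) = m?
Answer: Rational(51189, 35842) ≈ 1.4282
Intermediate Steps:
Function('u')(y) = y
Mul(Add(-32721, -18468), Pow(Add(Function('u')(-27), -35815), -1)) = Mul(Add(-32721, -18468), Pow(Add(-27, -35815), -1)) = Mul(-51189, Pow(-35842, -1)) = Mul(-51189, Rational(-1, 35842)) = Rational(51189, 35842)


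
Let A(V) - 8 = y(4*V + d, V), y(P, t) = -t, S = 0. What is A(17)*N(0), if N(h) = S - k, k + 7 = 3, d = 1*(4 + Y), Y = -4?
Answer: -36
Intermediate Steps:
d = 0 (d = 1*(4 - 4) = 1*0 = 0)
k = -4 (k = -7 + 3 = -4)
N(h) = 4 (N(h) = 0 - 1*(-4) = 0 + 4 = 4)
A(V) = 8 - V
A(17)*N(0) = (8 - 1*17)*4 = (8 - 17)*4 = -9*4 = -36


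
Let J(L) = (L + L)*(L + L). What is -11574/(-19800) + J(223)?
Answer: 218808243/1100 ≈ 1.9892e+5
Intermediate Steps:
J(L) = 4*L² (J(L) = (2*L)*(2*L) = 4*L²)
-11574/(-19800) + J(223) = -11574/(-19800) + 4*223² = -11574*(-1/19800) + 4*49729 = 643/1100 + 198916 = 218808243/1100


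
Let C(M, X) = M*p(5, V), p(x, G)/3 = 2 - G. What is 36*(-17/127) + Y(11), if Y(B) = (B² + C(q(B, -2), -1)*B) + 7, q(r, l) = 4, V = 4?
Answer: -17884/127 ≈ -140.82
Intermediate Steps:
p(x, G) = 6 - 3*G (p(x, G) = 3*(2 - G) = 6 - 3*G)
C(M, X) = -6*M (C(M, X) = M*(6 - 3*4) = M*(6 - 12) = M*(-6) = -6*M)
Y(B) = 7 + B² - 24*B (Y(B) = (B² + (-6*4)*B) + 7 = (B² - 24*B) + 7 = 7 + B² - 24*B)
36*(-17/127) + Y(11) = 36*(-17/127) + (7 + 11² - 24*11) = 36*(-17*1/127) + (7 + 121 - 264) = 36*(-17/127) - 136 = -612/127 - 136 = -17884/127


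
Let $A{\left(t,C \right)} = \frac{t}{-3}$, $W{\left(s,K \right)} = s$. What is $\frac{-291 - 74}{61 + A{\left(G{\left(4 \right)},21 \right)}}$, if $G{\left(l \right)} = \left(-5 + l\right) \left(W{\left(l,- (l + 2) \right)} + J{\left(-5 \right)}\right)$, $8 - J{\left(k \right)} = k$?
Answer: $- \frac{219}{40} \approx -5.475$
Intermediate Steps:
$J{\left(k \right)} = 8 - k$
$G{\left(l \right)} = \left(-5 + l\right) \left(13 + l\right)$ ($G{\left(l \right)} = \left(-5 + l\right) \left(l + \left(8 - -5\right)\right) = \left(-5 + l\right) \left(l + \left(8 + 5\right)\right) = \left(-5 + l\right) \left(l + 13\right) = \left(-5 + l\right) \left(13 + l\right)$)
$A{\left(t,C \right)} = - \frac{t}{3}$ ($A{\left(t,C \right)} = t \left(- \frac{1}{3}\right) = - \frac{t}{3}$)
$\frac{-291 - 74}{61 + A{\left(G{\left(4 \right)},21 \right)}} = \frac{-291 - 74}{61 - \frac{-65 + 4^{2} + 8 \cdot 4}{3}} = - \frac{365}{61 - \frac{-65 + 16 + 32}{3}} = - \frac{365}{61 - - \frac{17}{3}} = - \frac{365}{61 + \frac{17}{3}} = - \frac{365}{\frac{200}{3}} = \left(-365\right) \frac{3}{200} = - \frac{219}{40}$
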